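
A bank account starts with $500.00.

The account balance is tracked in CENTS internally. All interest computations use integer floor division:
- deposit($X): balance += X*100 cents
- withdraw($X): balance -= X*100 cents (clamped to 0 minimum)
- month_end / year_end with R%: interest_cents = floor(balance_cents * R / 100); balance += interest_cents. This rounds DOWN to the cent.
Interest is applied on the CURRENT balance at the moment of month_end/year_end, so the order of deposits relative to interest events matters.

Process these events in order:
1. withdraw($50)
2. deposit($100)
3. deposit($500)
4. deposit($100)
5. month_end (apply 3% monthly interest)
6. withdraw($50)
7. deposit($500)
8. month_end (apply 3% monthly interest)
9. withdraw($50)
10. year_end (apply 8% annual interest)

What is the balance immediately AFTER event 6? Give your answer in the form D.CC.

Answer: 1134.50

Derivation:
After 1 (withdraw($50)): balance=$450.00 total_interest=$0.00
After 2 (deposit($100)): balance=$550.00 total_interest=$0.00
After 3 (deposit($500)): balance=$1050.00 total_interest=$0.00
After 4 (deposit($100)): balance=$1150.00 total_interest=$0.00
After 5 (month_end (apply 3% monthly interest)): balance=$1184.50 total_interest=$34.50
After 6 (withdraw($50)): balance=$1134.50 total_interest=$34.50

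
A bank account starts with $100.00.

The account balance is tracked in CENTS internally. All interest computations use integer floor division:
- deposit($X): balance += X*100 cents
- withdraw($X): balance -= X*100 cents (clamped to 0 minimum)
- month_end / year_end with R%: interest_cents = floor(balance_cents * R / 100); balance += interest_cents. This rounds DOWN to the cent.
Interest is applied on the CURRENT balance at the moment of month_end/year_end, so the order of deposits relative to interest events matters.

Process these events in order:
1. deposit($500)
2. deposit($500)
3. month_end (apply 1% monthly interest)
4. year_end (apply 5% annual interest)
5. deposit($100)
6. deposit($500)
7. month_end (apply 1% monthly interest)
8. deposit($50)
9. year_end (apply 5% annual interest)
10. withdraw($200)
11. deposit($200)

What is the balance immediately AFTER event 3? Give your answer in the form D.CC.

Answer: 1111.00

Derivation:
After 1 (deposit($500)): balance=$600.00 total_interest=$0.00
After 2 (deposit($500)): balance=$1100.00 total_interest=$0.00
After 3 (month_end (apply 1% monthly interest)): balance=$1111.00 total_interest=$11.00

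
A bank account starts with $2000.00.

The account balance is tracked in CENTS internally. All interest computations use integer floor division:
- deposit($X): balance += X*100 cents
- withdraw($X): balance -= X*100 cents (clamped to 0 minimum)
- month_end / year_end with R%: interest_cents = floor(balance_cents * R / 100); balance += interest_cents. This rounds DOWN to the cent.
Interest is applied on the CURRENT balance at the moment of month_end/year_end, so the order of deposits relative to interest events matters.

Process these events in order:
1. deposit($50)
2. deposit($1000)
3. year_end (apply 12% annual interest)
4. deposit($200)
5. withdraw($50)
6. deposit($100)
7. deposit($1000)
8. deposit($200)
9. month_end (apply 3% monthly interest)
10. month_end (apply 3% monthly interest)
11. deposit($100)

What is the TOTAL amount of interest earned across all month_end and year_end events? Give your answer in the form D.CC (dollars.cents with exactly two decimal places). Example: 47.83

After 1 (deposit($50)): balance=$2050.00 total_interest=$0.00
After 2 (deposit($1000)): balance=$3050.00 total_interest=$0.00
After 3 (year_end (apply 12% annual interest)): balance=$3416.00 total_interest=$366.00
After 4 (deposit($200)): balance=$3616.00 total_interest=$366.00
After 5 (withdraw($50)): balance=$3566.00 total_interest=$366.00
After 6 (deposit($100)): balance=$3666.00 total_interest=$366.00
After 7 (deposit($1000)): balance=$4666.00 total_interest=$366.00
After 8 (deposit($200)): balance=$4866.00 total_interest=$366.00
After 9 (month_end (apply 3% monthly interest)): balance=$5011.98 total_interest=$511.98
After 10 (month_end (apply 3% monthly interest)): balance=$5162.33 total_interest=$662.33
After 11 (deposit($100)): balance=$5262.33 total_interest=$662.33

Answer: 662.33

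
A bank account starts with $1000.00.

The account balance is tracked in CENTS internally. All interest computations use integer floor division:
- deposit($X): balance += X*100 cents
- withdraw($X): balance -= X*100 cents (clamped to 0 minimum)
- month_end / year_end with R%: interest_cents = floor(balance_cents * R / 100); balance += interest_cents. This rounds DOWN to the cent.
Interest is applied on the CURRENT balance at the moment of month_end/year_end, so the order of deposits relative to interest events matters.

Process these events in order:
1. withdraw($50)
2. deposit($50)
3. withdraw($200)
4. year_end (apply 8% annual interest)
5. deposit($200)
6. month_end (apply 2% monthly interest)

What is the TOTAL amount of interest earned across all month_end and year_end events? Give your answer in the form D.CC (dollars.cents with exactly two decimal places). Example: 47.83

After 1 (withdraw($50)): balance=$950.00 total_interest=$0.00
After 2 (deposit($50)): balance=$1000.00 total_interest=$0.00
After 3 (withdraw($200)): balance=$800.00 total_interest=$0.00
After 4 (year_end (apply 8% annual interest)): balance=$864.00 total_interest=$64.00
After 5 (deposit($200)): balance=$1064.00 total_interest=$64.00
After 6 (month_end (apply 2% monthly interest)): balance=$1085.28 total_interest=$85.28

Answer: 85.28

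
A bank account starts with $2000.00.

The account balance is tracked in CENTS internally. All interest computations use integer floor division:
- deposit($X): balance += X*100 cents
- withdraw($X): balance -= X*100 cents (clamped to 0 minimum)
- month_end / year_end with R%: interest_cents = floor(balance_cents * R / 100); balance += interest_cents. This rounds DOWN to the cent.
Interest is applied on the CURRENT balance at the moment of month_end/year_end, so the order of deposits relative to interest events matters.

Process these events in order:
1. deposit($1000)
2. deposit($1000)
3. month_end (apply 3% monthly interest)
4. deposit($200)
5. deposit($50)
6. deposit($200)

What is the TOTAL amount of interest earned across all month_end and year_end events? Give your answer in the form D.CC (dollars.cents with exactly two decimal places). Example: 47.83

Answer: 120.00

Derivation:
After 1 (deposit($1000)): balance=$3000.00 total_interest=$0.00
After 2 (deposit($1000)): balance=$4000.00 total_interest=$0.00
After 3 (month_end (apply 3% monthly interest)): balance=$4120.00 total_interest=$120.00
After 4 (deposit($200)): balance=$4320.00 total_interest=$120.00
After 5 (deposit($50)): balance=$4370.00 total_interest=$120.00
After 6 (deposit($200)): balance=$4570.00 total_interest=$120.00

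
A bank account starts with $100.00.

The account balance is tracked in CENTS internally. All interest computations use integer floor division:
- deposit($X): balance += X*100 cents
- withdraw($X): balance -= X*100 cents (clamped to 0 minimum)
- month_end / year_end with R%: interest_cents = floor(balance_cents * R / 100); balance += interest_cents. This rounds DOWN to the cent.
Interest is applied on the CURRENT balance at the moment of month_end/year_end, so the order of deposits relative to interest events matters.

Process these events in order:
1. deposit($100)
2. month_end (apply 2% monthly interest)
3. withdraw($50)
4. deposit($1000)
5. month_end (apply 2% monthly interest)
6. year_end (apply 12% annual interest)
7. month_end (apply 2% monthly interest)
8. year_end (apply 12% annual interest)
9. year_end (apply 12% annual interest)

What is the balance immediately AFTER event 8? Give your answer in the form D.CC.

Answer: 1506.04

Derivation:
After 1 (deposit($100)): balance=$200.00 total_interest=$0.00
After 2 (month_end (apply 2% monthly interest)): balance=$204.00 total_interest=$4.00
After 3 (withdraw($50)): balance=$154.00 total_interest=$4.00
After 4 (deposit($1000)): balance=$1154.00 total_interest=$4.00
After 5 (month_end (apply 2% monthly interest)): balance=$1177.08 total_interest=$27.08
After 6 (year_end (apply 12% annual interest)): balance=$1318.32 total_interest=$168.32
After 7 (month_end (apply 2% monthly interest)): balance=$1344.68 total_interest=$194.68
After 8 (year_end (apply 12% annual interest)): balance=$1506.04 total_interest=$356.04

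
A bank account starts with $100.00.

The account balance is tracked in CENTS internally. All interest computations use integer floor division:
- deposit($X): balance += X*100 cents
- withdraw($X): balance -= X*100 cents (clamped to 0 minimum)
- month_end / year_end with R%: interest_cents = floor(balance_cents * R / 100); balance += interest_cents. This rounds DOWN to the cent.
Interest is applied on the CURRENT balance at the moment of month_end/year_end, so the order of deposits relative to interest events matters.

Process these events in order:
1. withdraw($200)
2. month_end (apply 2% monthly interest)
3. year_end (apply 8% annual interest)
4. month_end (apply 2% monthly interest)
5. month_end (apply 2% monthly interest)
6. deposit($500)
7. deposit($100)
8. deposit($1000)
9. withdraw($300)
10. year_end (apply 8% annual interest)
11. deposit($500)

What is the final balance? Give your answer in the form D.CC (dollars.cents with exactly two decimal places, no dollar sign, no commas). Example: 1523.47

After 1 (withdraw($200)): balance=$0.00 total_interest=$0.00
After 2 (month_end (apply 2% monthly interest)): balance=$0.00 total_interest=$0.00
After 3 (year_end (apply 8% annual interest)): balance=$0.00 total_interest=$0.00
After 4 (month_end (apply 2% monthly interest)): balance=$0.00 total_interest=$0.00
After 5 (month_end (apply 2% monthly interest)): balance=$0.00 total_interest=$0.00
After 6 (deposit($500)): balance=$500.00 total_interest=$0.00
After 7 (deposit($100)): balance=$600.00 total_interest=$0.00
After 8 (deposit($1000)): balance=$1600.00 total_interest=$0.00
After 9 (withdraw($300)): balance=$1300.00 total_interest=$0.00
After 10 (year_end (apply 8% annual interest)): balance=$1404.00 total_interest=$104.00
After 11 (deposit($500)): balance=$1904.00 total_interest=$104.00

Answer: 1904.00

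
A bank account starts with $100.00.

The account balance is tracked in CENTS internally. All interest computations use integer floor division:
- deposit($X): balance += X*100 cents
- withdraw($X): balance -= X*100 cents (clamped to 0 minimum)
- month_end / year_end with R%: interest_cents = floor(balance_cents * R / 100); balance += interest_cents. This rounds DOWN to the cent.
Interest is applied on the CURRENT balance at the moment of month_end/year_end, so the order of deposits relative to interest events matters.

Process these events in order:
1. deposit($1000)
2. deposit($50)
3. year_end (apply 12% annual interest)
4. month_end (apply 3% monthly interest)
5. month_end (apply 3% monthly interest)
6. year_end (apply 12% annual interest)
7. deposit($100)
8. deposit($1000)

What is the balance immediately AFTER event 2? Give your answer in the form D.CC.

Answer: 1150.00

Derivation:
After 1 (deposit($1000)): balance=$1100.00 total_interest=$0.00
After 2 (deposit($50)): balance=$1150.00 total_interest=$0.00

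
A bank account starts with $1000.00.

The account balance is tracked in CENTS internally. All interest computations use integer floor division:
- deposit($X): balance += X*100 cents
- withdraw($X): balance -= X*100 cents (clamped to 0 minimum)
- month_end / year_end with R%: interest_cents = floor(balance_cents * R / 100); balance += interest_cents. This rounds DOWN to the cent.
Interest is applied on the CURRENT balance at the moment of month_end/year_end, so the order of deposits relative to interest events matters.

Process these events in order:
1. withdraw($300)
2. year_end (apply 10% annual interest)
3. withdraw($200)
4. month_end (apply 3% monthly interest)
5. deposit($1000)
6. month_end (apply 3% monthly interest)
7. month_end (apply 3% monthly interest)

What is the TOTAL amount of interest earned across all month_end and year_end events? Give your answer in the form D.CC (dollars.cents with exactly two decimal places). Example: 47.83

After 1 (withdraw($300)): balance=$700.00 total_interest=$0.00
After 2 (year_end (apply 10% annual interest)): balance=$770.00 total_interest=$70.00
After 3 (withdraw($200)): balance=$570.00 total_interest=$70.00
After 4 (month_end (apply 3% monthly interest)): balance=$587.10 total_interest=$87.10
After 5 (deposit($1000)): balance=$1587.10 total_interest=$87.10
After 6 (month_end (apply 3% monthly interest)): balance=$1634.71 total_interest=$134.71
After 7 (month_end (apply 3% monthly interest)): balance=$1683.75 total_interest=$183.75

Answer: 183.75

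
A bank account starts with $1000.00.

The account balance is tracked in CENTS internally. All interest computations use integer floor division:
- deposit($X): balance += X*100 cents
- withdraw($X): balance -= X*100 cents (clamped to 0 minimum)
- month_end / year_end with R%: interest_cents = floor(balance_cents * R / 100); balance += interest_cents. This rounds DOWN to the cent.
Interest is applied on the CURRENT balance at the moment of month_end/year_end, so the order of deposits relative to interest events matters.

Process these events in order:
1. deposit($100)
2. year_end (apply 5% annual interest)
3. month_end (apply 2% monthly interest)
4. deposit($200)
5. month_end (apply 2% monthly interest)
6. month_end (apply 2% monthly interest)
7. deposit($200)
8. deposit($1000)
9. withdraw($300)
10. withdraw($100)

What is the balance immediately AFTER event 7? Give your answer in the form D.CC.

After 1 (deposit($100)): balance=$1100.00 total_interest=$0.00
After 2 (year_end (apply 5% annual interest)): balance=$1155.00 total_interest=$55.00
After 3 (month_end (apply 2% monthly interest)): balance=$1178.10 total_interest=$78.10
After 4 (deposit($200)): balance=$1378.10 total_interest=$78.10
After 5 (month_end (apply 2% monthly interest)): balance=$1405.66 total_interest=$105.66
After 6 (month_end (apply 2% monthly interest)): balance=$1433.77 total_interest=$133.77
After 7 (deposit($200)): balance=$1633.77 total_interest=$133.77

Answer: 1633.77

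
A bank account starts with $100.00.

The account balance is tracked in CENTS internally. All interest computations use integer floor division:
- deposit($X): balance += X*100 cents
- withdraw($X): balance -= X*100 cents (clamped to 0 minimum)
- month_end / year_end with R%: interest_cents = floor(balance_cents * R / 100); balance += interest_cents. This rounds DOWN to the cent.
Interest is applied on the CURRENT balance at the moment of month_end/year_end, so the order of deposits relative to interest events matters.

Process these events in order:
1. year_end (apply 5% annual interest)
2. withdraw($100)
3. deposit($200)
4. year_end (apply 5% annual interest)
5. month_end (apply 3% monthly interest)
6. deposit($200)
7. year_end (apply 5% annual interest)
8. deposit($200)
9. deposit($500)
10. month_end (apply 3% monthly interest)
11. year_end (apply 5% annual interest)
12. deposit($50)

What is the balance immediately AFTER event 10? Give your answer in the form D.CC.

Answer: 1177.06

Derivation:
After 1 (year_end (apply 5% annual interest)): balance=$105.00 total_interest=$5.00
After 2 (withdraw($100)): balance=$5.00 total_interest=$5.00
After 3 (deposit($200)): balance=$205.00 total_interest=$5.00
After 4 (year_end (apply 5% annual interest)): balance=$215.25 total_interest=$15.25
After 5 (month_end (apply 3% monthly interest)): balance=$221.70 total_interest=$21.70
After 6 (deposit($200)): balance=$421.70 total_interest=$21.70
After 7 (year_end (apply 5% annual interest)): balance=$442.78 total_interest=$42.78
After 8 (deposit($200)): balance=$642.78 total_interest=$42.78
After 9 (deposit($500)): balance=$1142.78 total_interest=$42.78
After 10 (month_end (apply 3% monthly interest)): balance=$1177.06 total_interest=$77.06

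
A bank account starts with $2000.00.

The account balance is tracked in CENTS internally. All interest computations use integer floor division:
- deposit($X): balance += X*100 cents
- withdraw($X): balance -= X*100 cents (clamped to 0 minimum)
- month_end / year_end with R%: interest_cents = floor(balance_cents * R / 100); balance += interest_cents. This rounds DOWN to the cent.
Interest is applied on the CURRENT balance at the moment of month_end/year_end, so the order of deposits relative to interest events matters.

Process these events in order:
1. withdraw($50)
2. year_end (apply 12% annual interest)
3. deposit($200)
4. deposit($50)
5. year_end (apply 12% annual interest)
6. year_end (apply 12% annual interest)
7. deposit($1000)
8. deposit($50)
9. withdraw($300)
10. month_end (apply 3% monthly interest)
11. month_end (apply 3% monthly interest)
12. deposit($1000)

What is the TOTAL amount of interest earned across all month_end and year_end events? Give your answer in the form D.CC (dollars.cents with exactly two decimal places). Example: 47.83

After 1 (withdraw($50)): balance=$1950.00 total_interest=$0.00
After 2 (year_end (apply 12% annual interest)): balance=$2184.00 total_interest=$234.00
After 3 (deposit($200)): balance=$2384.00 total_interest=$234.00
After 4 (deposit($50)): balance=$2434.00 total_interest=$234.00
After 5 (year_end (apply 12% annual interest)): balance=$2726.08 total_interest=$526.08
After 6 (year_end (apply 12% annual interest)): balance=$3053.20 total_interest=$853.20
After 7 (deposit($1000)): balance=$4053.20 total_interest=$853.20
After 8 (deposit($50)): balance=$4103.20 total_interest=$853.20
After 9 (withdraw($300)): balance=$3803.20 total_interest=$853.20
After 10 (month_end (apply 3% monthly interest)): balance=$3917.29 total_interest=$967.29
After 11 (month_end (apply 3% monthly interest)): balance=$4034.80 total_interest=$1084.80
After 12 (deposit($1000)): balance=$5034.80 total_interest=$1084.80

Answer: 1084.80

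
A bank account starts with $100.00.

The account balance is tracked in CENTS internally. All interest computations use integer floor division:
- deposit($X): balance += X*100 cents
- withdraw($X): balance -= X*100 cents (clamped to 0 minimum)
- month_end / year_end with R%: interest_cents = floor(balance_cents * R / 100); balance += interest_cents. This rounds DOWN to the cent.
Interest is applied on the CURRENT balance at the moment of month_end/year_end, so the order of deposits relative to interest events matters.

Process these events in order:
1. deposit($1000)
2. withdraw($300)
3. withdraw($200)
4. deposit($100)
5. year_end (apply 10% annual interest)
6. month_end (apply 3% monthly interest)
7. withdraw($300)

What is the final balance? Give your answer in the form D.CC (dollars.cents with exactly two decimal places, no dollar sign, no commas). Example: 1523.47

Answer: 493.10

Derivation:
After 1 (deposit($1000)): balance=$1100.00 total_interest=$0.00
After 2 (withdraw($300)): balance=$800.00 total_interest=$0.00
After 3 (withdraw($200)): balance=$600.00 total_interest=$0.00
After 4 (deposit($100)): balance=$700.00 total_interest=$0.00
After 5 (year_end (apply 10% annual interest)): balance=$770.00 total_interest=$70.00
After 6 (month_end (apply 3% monthly interest)): balance=$793.10 total_interest=$93.10
After 7 (withdraw($300)): balance=$493.10 total_interest=$93.10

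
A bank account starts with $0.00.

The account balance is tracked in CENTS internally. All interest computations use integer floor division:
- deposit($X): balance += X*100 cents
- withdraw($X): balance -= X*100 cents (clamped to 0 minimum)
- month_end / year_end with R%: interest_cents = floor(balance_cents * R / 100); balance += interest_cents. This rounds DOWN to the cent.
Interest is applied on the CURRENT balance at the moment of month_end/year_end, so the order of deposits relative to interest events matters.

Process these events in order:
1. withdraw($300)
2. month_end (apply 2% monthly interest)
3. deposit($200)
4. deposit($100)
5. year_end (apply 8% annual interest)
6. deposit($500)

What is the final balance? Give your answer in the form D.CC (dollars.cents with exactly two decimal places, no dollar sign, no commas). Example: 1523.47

Answer: 824.00

Derivation:
After 1 (withdraw($300)): balance=$0.00 total_interest=$0.00
After 2 (month_end (apply 2% monthly interest)): balance=$0.00 total_interest=$0.00
After 3 (deposit($200)): balance=$200.00 total_interest=$0.00
After 4 (deposit($100)): balance=$300.00 total_interest=$0.00
After 5 (year_end (apply 8% annual interest)): balance=$324.00 total_interest=$24.00
After 6 (deposit($500)): balance=$824.00 total_interest=$24.00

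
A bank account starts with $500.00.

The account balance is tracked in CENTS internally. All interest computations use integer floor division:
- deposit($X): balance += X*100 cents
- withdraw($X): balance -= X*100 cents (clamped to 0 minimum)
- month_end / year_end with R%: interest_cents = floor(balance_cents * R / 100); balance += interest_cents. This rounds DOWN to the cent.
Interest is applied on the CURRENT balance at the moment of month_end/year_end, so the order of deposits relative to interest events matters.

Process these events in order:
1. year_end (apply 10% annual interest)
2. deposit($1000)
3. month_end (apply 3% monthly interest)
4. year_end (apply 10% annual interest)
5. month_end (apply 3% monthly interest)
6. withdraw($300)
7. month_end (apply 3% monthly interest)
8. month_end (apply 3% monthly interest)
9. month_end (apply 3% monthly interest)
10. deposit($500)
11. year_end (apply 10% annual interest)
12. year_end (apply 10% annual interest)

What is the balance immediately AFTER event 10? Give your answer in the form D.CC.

Answer: 2148.73

Derivation:
After 1 (year_end (apply 10% annual interest)): balance=$550.00 total_interest=$50.00
After 2 (deposit($1000)): balance=$1550.00 total_interest=$50.00
After 3 (month_end (apply 3% monthly interest)): balance=$1596.50 total_interest=$96.50
After 4 (year_end (apply 10% annual interest)): balance=$1756.15 total_interest=$256.15
After 5 (month_end (apply 3% monthly interest)): balance=$1808.83 total_interest=$308.83
After 6 (withdraw($300)): balance=$1508.83 total_interest=$308.83
After 7 (month_end (apply 3% monthly interest)): balance=$1554.09 total_interest=$354.09
After 8 (month_end (apply 3% monthly interest)): balance=$1600.71 total_interest=$400.71
After 9 (month_end (apply 3% monthly interest)): balance=$1648.73 total_interest=$448.73
After 10 (deposit($500)): balance=$2148.73 total_interest=$448.73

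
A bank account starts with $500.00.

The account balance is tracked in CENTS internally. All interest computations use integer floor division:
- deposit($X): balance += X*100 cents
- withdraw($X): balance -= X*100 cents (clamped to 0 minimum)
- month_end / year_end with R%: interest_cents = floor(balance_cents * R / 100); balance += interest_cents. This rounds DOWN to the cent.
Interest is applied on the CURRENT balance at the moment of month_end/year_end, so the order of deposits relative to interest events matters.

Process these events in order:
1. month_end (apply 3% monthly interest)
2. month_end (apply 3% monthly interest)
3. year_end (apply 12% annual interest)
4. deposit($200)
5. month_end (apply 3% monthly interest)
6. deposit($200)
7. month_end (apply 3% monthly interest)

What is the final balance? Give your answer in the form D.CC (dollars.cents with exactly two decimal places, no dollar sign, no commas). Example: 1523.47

Answer: 1048.45

Derivation:
After 1 (month_end (apply 3% monthly interest)): balance=$515.00 total_interest=$15.00
After 2 (month_end (apply 3% monthly interest)): balance=$530.45 total_interest=$30.45
After 3 (year_end (apply 12% annual interest)): balance=$594.10 total_interest=$94.10
After 4 (deposit($200)): balance=$794.10 total_interest=$94.10
After 5 (month_end (apply 3% monthly interest)): balance=$817.92 total_interest=$117.92
After 6 (deposit($200)): balance=$1017.92 total_interest=$117.92
After 7 (month_end (apply 3% monthly interest)): balance=$1048.45 total_interest=$148.45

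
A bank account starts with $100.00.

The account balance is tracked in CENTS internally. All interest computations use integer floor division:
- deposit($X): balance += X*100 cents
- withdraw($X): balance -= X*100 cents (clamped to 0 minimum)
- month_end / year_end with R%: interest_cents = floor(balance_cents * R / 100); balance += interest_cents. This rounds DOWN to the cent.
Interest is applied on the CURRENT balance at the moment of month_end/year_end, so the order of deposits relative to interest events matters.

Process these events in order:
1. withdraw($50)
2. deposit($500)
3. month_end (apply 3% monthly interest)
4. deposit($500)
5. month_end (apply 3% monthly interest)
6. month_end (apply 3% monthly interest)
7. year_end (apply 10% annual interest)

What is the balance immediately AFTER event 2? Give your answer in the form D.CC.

Answer: 550.00

Derivation:
After 1 (withdraw($50)): balance=$50.00 total_interest=$0.00
After 2 (deposit($500)): balance=$550.00 total_interest=$0.00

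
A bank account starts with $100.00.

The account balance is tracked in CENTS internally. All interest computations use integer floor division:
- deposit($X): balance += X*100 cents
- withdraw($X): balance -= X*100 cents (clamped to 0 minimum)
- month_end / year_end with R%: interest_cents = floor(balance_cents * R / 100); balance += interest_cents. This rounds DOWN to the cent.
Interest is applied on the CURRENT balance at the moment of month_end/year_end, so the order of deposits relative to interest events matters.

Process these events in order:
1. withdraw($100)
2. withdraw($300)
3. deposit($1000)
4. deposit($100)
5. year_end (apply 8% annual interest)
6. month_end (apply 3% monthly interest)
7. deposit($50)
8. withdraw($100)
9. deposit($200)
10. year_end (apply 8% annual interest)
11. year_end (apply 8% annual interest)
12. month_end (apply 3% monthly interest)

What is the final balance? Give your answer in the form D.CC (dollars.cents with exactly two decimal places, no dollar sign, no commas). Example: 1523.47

After 1 (withdraw($100)): balance=$0.00 total_interest=$0.00
After 2 (withdraw($300)): balance=$0.00 total_interest=$0.00
After 3 (deposit($1000)): balance=$1000.00 total_interest=$0.00
After 4 (deposit($100)): balance=$1100.00 total_interest=$0.00
After 5 (year_end (apply 8% annual interest)): balance=$1188.00 total_interest=$88.00
After 6 (month_end (apply 3% monthly interest)): balance=$1223.64 total_interest=$123.64
After 7 (deposit($50)): balance=$1273.64 total_interest=$123.64
After 8 (withdraw($100)): balance=$1173.64 total_interest=$123.64
After 9 (deposit($200)): balance=$1373.64 total_interest=$123.64
After 10 (year_end (apply 8% annual interest)): balance=$1483.53 total_interest=$233.53
After 11 (year_end (apply 8% annual interest)): balance=$1602.21 total_interest=$352.21
After 12 (month_end (apply 3% monthly interest)): balance=$1650.27 total_interest=$400.27

Answer: 1650.27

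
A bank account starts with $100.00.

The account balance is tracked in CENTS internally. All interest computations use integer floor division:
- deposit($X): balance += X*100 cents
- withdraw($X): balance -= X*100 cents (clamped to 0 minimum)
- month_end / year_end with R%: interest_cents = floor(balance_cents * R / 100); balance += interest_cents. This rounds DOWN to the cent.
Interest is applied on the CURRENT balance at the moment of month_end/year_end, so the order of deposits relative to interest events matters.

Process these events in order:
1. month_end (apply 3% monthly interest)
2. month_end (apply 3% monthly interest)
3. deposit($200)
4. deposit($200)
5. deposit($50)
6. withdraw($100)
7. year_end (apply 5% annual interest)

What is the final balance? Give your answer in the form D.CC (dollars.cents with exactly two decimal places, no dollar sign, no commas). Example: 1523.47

After 1 (month_end (apply 3% monthly interest)): balance=$103.00 total_interest=$3.00
After 2 (month_end (apply 3% monthly interest)): balance=$106.09 total_interest=$6.09
After 3 (deposit($200)): balance=$306.09 total_interest=$6.09
After 4 (deposit($200)): balance=$506.09 total_interest=$6.09
After 5 (deposit($50)): balance=$556.09 total_interest=$6.09
After 6 (withdraw($100)): balance=$456.09 total_interest=$6.09
After 7 (year_end (apply 5% annual interest)): balance=$478.89 total_interest=$28.89

Answer: 478.89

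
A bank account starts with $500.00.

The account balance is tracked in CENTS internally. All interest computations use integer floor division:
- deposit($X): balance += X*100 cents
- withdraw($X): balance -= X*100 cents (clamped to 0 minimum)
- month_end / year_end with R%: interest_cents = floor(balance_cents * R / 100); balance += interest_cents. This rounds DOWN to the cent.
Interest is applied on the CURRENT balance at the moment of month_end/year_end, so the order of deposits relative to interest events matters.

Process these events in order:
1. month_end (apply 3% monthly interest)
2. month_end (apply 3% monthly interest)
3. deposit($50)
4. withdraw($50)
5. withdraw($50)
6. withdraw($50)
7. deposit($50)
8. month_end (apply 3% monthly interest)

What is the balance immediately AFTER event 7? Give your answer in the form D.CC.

Answer: 480.45

Derivation:
After 1 (month_end (apply 3% monthly interest)): balance=$515.00 total_interest=$15.00
After 2 (month_end (apply 3% monthly interest)): balance=$530.45 total_interest=$30.45
After 3 (deposit($50)): balance=$580.45 total_interest=$30.45
After 4 (withdraw($50)): balance=$530.45 total_interest=$30.45
After 5 (withdraw($50)): balance=$480.45 total_interest=$30.45
After 6 (withdraw($50)): balance=$430.45 total_interest=$30.45
After 7 (deposit($50)): balance=$480.45 total_interest=$30.45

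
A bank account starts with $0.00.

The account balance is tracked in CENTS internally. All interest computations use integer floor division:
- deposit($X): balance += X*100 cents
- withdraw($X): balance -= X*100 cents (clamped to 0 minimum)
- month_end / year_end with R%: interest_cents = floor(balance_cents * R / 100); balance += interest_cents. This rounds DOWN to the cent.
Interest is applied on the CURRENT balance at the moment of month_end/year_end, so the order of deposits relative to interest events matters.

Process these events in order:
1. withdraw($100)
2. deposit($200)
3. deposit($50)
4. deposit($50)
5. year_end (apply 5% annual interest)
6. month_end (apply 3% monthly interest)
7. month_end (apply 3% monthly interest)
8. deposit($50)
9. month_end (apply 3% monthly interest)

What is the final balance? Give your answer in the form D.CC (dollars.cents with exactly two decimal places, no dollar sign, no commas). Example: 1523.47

Answer: 395.70

Derivation:
After 1 (withdraw($100)): balance=$0.00 total_interest=$0.00
After 2 (deposit($200)): balance=$200.00 total_interest=$0.00
After 3 (deposit($50)): balance=$250.00 total_interest=$0.00
After 4 (deposit($50)): balance=$300.00 total_interest=$0.00
After 5 (year_end (apply 5% annual interest)): balance=$315.00 total_interest=$15.00
After 6 (month_end (apply 3% monthly interest)): balance=$324.45 total_interest=$24.45
After 7 (month_end (apply 3% monthly interest)): balance=$334.18 total_interest=$34.18
After 8 (deposit($50)): balance=$384.18 total_interest=$34.18
After 9 (month_end (apply 3% monthly interest)): balance=$395.70 total_interest=$45.70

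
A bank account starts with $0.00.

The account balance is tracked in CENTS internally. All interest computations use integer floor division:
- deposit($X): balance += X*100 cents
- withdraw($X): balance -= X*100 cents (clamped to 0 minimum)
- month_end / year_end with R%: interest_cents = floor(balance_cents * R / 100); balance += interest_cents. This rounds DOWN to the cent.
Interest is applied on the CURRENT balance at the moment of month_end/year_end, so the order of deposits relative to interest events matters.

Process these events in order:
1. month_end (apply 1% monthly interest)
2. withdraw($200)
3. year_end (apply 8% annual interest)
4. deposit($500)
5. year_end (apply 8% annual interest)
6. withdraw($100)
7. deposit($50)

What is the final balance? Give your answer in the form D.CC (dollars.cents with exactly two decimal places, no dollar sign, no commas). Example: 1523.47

Answer: 490.00

Derivation:
After 1 (month_end (apply 1% monthly interest)): balance=$0.00 total_interest=$0.00
After 2 (withdraw($200)): balance=$0.00 total_interest=$0.00
After 3 (year_end (apply 8% annual interest)): balance=$0.00 total_interest=$0.00
After 4 (deposit($500)): balance=$500.00 total_interest=$0.00
After 5 (year_end (apply 8% annual interest)): balance=$540.00 total_interest=$40.00
After 6 (withdraw($100)): balance=$440.00 total_interest=$40.00
After 7 (deposit($50)): balance=$490.00 total_interest=$40.00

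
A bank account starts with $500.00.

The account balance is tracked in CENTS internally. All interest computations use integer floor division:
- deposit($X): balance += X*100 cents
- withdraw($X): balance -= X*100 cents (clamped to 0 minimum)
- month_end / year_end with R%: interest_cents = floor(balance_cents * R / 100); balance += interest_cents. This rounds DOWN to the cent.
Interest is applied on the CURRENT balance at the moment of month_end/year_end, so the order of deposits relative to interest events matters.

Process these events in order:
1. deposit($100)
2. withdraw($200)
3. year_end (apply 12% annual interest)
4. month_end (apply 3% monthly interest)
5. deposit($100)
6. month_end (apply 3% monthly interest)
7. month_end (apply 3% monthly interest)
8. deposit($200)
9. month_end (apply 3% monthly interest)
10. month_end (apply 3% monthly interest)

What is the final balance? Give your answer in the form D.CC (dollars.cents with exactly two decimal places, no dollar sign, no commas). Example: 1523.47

After 1 (deposit($100)): balance=$600.00 total_interest=$0.00
After 2 (withdraw($200)): balance=$400.00 total_interest=$0.00
After 3 (year_end (apply 12% annual interest)): balance=$448.00 total_interest=$48.00
After 4 (month_end (apply 3% monthly interest)): balance=$461.44 total_interest=$61.44
After 5 (deposit($100)): balance=$561.44 total_interest=$61.44
After 6 (month_end (apply 3% monthly interest)): balance=$578.28 total_interest=$78.28
After 7 (month_end (apply 3% monthly interest)): balance=$595.62 total_interest=$95.62
After 8 (deposit($200)): balance=$795.62 total_interest=$95.62
After 9 (month_end (apply 3% monthly interest)): balance=$819.48 total_interest=$119.48
After 10 (month_end (apply 3% monthly interest)): balance=$844.06 total_interest=$144.06

Answer: 844.06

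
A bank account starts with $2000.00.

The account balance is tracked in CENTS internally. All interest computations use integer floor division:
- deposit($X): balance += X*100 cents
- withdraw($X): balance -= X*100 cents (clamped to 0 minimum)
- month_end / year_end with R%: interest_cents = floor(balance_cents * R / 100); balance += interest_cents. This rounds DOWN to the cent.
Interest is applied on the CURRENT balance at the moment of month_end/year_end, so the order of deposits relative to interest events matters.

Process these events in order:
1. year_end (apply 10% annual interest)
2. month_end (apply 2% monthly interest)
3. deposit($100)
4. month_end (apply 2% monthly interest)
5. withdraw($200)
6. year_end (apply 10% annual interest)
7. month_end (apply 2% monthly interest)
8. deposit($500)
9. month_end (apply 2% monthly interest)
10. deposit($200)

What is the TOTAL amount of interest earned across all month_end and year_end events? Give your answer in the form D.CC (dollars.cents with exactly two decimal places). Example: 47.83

Answer: 617.31

Derivation:
After 1 (year_end (apply 10% annual interest)): balance=$2200.00 total_interest=$200.00
After 2 (month_end (apply 2% monthly interest)): balance=$2244.00 total_interest=$244.00
After 3 (deposit($100)): balance=$2344.00 total_interest=$244.00
After 4 (month_end (apply 2% monthly interest)): balance=$2390.88 total_interest=$290.88
After 5 (withdraw($200)): balance=$2190.88 total_interest=$290.88
After 6 (year_end (apply 10% annual interest)): balance=$2409.96 total_interest=$509.96
After 7 (month_end (apply 2% monthly interest)): balance=$2458.15 total_interest=$558.15
After 8 (deposit($500)): balance=$2958.15 total_interest=$558.15
After 9 (month_end (apply 2% monthly interest)): balance=$3017.31 total_interest=$617.31
After 10 (deposit($200)): balance=$3217.31 total_interest=$617.31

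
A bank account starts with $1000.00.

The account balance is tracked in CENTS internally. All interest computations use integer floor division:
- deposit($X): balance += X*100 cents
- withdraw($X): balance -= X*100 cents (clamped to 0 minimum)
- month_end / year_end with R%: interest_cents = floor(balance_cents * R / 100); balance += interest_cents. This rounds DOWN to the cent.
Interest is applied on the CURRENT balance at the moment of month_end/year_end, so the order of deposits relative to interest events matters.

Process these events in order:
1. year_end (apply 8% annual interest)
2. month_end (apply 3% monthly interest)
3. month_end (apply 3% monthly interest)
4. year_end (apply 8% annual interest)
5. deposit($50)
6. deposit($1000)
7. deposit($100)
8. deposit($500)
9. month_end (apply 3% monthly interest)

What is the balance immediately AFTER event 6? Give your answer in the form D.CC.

Answer: 2287.43

Derivation:
After 1 (year_end (apply 8% annual interest)): balance=$1080.00 total_interest=$80.00
After 2 (month_end (apply 3% monthly interest)): balance=$1112.40 total_interest=$112.40
After 3 (month_end (apply 3% monthly interest)): balance=$1145.77 total_interest=$145.77
After 4 (year_end (apply 8% annual interest)): balance=$1237.43 total_interest=$237.43
After 5 (deposit($50)): balance=$1287.43 total_interest=$237.43
After 6 (deposit($1000)): balance=$2287.43 total_interest=$237.43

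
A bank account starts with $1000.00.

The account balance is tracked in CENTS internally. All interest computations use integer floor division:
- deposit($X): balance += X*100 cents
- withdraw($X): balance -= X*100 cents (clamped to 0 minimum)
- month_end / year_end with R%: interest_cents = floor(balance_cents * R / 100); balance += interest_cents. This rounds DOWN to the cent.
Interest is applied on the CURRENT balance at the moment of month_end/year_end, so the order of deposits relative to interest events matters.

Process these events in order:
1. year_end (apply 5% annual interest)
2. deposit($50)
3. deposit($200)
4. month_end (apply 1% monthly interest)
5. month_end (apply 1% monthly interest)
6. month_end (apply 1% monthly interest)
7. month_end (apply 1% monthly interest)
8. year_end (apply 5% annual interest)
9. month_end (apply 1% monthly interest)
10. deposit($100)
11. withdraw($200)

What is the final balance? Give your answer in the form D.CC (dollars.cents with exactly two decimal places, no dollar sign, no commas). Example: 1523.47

After 1 (year_end (apply 5% annual interest)): balance=$1050.00 total_interest=$50.00
After 2 (deposit($50)): balance=$1100.00 total_interest=$50.00
After 3 (deposit($200)): balance=$1300.00 total_interest=$50.00
After 4 (month_end (apply 1% monthly interest)): balance=$1313.00 total_interest=$63.00
After 5 (month_end (apply 1% monthly interest)): balance=$1326.13 total_interest=$76.13
After 6 (month_end (apply 1% monthly interest)): balance=$1339.39 total_interest=$89.39
After 7 (month_end (apply 1% monthly interest)): balance=$1352.78 total_interest=$102.78
After 8 (year_end (apply 5% annual interest)): balance=$1420.41 total_interest=$170.41
After 9 (month_end (apply 1% monthly interest)): balance=$1434.61 total_interest=$184.61
After 10 (deposit($100)): balance=$1534.61 total_interest=$184.61
After 11 (withdraw($200)): balance=$1334.61 total_interest=$184.61

Answer: 1334.61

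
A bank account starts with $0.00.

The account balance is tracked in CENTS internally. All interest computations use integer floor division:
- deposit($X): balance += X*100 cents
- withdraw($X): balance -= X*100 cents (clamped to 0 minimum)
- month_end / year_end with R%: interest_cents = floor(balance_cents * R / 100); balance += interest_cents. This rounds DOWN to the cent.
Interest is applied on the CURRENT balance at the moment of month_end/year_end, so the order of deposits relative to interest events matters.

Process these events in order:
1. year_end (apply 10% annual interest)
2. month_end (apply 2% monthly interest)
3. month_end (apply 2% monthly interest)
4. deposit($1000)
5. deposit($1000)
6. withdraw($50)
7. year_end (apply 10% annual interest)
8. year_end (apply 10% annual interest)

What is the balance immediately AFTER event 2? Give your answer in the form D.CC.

Answer: 0.00

Derivation:
After 1 (year_end (apply 10% annual interest)): balance=$0.00 total_interest=$0.00
After 2 (month_end (apply 2% monthly interest)): balance=$0.00 total_interest=$0.00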